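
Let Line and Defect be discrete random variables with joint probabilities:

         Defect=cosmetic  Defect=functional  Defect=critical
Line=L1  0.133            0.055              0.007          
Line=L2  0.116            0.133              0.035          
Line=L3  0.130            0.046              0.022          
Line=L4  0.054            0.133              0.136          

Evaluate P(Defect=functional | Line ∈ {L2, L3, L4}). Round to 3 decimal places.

0.388

P(Line=L2) = 0.116 + 0.133 + 0.035 = 0.284.
P(Line=L3) = 0.130 + 0.046 + 0.022 = 0.198.
P(Line=L4) = 0.054 + 0.133 + 0.136 = 0.323.
P(Line ∈ {L2, L3, L4}) = 0.284 + 0.198 + 0.323 = 0.805; P(Defect=functional, Line ∈ {L2, L3, L4}) = 0.133 + 0.046 + 0.133 = 0.312.
P(Defect=functional | Line ∈ {L2, L3, L4}) = 0.312/0.805 = 0.388.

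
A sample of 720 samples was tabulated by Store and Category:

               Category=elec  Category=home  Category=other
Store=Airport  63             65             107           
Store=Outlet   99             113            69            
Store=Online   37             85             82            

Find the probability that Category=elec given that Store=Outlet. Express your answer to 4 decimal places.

0.3523

Total with Store=Outlet: 99 + 113 + 69 = 281.
P(Category=elec | Store=Outlet) = 99/281 = 0.3523.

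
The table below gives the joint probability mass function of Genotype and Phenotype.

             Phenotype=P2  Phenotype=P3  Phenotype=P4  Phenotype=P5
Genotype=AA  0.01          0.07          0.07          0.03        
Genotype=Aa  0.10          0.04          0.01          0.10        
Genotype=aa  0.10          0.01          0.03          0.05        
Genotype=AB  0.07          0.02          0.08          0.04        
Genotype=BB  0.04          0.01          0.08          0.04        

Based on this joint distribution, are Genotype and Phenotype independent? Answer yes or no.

no

P(Genotype=Aa) = 0.25 and P(Phenotype=P4) = 0.27, so their product is 0.0675, but P(Genotype=Aa, Phenotype=P4) = 0.01. Since these differ, Genotype and Phenotype are not independent.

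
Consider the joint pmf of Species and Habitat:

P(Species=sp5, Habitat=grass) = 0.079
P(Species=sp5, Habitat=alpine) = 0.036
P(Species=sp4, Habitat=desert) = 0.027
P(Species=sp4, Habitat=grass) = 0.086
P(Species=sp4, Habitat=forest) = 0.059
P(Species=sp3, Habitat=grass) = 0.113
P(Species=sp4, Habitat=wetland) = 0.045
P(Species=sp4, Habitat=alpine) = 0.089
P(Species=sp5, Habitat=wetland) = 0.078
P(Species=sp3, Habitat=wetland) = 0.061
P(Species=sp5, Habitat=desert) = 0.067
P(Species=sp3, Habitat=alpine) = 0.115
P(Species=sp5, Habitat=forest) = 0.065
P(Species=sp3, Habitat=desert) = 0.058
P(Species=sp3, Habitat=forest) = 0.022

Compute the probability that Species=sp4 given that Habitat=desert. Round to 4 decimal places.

P(Habitat=desert) = 0.058 + 0.027 + 0.067 = 0.152.
P(Species=sp4 | Habitat=desert) = 0.027/0.152 = 0.1776.

0.1776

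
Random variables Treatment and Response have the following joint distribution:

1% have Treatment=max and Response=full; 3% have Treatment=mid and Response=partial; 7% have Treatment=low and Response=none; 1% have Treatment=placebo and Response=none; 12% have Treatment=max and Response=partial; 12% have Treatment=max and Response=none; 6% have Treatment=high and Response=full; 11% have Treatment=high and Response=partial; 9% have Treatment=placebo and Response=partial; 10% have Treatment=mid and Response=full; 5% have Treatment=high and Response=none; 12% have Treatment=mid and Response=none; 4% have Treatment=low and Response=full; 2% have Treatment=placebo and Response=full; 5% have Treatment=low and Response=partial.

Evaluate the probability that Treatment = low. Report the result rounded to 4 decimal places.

P(Treatment=low) = 0.07 + 0.05 + 0.04 = 0.16.

0.1600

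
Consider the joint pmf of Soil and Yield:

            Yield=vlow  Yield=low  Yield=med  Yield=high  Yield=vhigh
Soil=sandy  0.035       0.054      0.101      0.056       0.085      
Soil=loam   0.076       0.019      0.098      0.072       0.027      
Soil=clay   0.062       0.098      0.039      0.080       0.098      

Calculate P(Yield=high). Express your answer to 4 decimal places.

P(Yield=high) = 0.056 + 0.072 + 0.080 = 0.208.

0.2080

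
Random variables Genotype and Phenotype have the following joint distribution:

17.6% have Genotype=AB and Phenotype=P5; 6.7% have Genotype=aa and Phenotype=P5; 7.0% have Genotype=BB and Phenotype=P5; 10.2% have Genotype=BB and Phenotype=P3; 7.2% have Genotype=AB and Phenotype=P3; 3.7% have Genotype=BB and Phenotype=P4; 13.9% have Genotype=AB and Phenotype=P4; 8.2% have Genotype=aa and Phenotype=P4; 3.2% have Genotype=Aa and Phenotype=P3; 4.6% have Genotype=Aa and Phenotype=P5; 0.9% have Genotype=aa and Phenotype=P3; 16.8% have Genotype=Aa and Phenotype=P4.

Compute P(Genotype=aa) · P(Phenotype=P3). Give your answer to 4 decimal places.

P(Genotype=aa) = 0.009 + 0.082 + 0.067 = 0.158.
P(Phenotype=P3) = 0.032 + 0.009 + 0.072 + 0.102 = 0.215.
Product: 0.158 × 0.215 = 0.0340.

0.0340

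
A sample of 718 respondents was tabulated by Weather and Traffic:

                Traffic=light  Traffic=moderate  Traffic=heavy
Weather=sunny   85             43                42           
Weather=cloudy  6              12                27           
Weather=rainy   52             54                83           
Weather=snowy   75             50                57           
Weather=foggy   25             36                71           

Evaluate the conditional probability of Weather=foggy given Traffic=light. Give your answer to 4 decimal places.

Total with Traffic=light: 85 + 6 + 52 + 75 + 25 = 243.
P(Weather=foggy | Traffic=light) = 25/243 = 0.1029.

0.1029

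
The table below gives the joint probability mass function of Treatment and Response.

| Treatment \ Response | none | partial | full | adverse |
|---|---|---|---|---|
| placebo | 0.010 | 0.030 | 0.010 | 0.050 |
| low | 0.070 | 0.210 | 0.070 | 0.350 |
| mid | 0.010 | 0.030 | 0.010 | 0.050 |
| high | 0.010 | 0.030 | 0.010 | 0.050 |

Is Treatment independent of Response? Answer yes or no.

yes

Every cell satisfies P(Treatment,Response) = P(Treatment)·P(Response). For instance P(Treatment=low) = 0.700, P(Response=partial) = 0.300, and 0.700×0.300 = 0.210 matches the joint entry. So Treatment and Response are independent.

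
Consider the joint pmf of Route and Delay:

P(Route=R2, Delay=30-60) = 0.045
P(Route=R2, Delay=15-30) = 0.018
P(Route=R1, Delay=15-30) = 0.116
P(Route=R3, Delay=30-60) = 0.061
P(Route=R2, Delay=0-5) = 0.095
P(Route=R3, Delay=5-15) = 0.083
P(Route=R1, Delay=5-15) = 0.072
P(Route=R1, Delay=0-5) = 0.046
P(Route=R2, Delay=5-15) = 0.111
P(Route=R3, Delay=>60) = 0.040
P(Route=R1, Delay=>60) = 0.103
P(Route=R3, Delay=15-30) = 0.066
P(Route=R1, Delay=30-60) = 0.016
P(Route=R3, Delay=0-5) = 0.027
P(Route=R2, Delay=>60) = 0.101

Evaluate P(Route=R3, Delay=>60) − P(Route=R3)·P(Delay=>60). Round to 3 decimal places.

-0.028

P(Route=R3) = 0.027 + 0.083 + 0.066 + 0.061 + 0.040 = 0.277.
P(Delay=>60) = 0.103 + 0.101 + 0.040 = 0.244.
P(Route=R3, Delay=>60) − P(Route=R3)P(Delay=>60) = 0.040 − 0.277×0.244 = -0.028.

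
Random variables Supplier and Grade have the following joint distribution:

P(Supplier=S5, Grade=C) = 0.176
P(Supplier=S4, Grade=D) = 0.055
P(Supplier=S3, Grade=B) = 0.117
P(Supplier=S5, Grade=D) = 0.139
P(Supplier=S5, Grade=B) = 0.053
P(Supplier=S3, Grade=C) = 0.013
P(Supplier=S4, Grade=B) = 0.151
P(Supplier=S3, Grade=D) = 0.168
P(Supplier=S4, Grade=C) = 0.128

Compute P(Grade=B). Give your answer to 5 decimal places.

0.32100

P(Grade=B) = 0.117 + 0.151 + 0.053 = 0.321.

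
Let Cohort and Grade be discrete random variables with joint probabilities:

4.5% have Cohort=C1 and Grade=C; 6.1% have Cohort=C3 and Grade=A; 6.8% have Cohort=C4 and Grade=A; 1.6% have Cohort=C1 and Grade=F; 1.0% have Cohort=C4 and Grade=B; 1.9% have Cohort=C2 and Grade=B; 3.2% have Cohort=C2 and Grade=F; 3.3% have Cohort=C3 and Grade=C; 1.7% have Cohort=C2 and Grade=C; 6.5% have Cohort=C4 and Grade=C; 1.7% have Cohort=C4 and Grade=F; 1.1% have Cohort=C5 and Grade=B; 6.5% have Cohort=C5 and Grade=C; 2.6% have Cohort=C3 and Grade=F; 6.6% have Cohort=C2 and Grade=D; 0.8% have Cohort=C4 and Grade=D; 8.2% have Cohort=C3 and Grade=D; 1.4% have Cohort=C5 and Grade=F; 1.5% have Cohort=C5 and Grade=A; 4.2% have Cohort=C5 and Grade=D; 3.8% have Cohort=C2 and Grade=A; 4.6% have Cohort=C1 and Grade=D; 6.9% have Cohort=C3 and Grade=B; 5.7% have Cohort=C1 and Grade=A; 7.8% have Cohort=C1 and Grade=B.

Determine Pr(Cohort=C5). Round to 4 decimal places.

P(Cohort=C5) = 0.015 + 0.011 + 0.065 + 0.042 + 0.014 = 0.147.

0.1470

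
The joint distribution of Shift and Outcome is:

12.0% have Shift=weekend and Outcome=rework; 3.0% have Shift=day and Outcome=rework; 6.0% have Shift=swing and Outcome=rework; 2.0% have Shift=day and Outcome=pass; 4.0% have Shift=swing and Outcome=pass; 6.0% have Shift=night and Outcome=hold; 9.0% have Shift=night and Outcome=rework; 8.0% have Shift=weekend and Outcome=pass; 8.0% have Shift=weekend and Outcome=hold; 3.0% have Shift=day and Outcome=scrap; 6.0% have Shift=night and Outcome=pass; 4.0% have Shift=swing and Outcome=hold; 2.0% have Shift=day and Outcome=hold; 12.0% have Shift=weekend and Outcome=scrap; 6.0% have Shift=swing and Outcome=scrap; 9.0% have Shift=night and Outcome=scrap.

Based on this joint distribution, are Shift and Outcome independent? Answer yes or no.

yes

Every cell satisfies P(Shift,Outcome) = P(Shift)·P(Outcome). For instance P(Shift=weekend) = 0.400, P(Outcome=rework) = 0.300, and 0.400×0.300 = 0.120 matches the joint entry. So Shift and Outcome are independent.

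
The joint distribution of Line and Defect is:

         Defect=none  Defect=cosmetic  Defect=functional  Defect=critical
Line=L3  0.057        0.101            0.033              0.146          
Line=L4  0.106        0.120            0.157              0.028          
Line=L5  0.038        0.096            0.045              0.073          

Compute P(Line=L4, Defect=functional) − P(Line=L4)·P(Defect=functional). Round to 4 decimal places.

0.0604

P(Line=L4) = 0.106 + 0.120 + 0.157 + 0.028 = 0.411.
P(Defect=functional) = 0.033 + 0.157 + 0.045 = 0.235.
P(Line=L4, Defect=functional) − P(Line=L4)P(Defect=functional) = 0.157 − 0.411×0.235 = 0.0604.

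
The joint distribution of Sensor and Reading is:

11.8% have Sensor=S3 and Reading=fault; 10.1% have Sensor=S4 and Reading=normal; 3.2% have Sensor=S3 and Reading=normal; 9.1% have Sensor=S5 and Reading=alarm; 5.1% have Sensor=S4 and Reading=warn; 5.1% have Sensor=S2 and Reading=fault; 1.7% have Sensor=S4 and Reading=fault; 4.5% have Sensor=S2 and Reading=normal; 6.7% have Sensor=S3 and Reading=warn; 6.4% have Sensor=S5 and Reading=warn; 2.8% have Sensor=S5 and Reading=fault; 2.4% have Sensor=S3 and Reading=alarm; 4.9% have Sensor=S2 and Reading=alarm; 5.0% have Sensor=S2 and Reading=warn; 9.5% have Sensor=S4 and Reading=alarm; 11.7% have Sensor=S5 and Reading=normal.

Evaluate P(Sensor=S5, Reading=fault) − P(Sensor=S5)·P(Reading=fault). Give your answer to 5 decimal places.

-0.03620

P(Sensor=S5) = 0.117 + 0.064 + 0.091 + 0.028 = 0.300.
P(Reading=fault) = 0.051 + 0.118 + 0.017 + 0.028 = 0.214.
P(Sensor=S5, Reading=fault) − P(Sensor=S5)P(Reading=fault) = 0.028 − 0.300×0.214 = -0.03620.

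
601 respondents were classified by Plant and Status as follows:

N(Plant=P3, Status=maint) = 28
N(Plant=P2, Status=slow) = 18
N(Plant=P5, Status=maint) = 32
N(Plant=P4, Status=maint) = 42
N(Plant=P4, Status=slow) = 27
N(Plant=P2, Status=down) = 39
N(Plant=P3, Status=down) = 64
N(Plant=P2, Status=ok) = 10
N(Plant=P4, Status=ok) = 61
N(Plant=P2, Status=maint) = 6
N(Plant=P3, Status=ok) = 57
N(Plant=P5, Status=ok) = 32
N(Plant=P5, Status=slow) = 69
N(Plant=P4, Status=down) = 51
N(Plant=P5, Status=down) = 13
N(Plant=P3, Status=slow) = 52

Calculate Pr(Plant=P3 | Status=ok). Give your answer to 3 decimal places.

Total with Status=ok: 10 + 57 + 61 + 32 = 160.
P(Plant=P3 | Status=ok) = 57/160 = 0.356.

0.356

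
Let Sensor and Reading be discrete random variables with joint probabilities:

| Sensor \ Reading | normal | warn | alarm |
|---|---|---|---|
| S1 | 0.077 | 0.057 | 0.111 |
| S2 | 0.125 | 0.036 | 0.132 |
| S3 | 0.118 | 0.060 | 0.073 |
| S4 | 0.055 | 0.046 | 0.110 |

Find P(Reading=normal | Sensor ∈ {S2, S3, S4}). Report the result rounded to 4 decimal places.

P(Sensor=S2) = 0.125 + 0.036 + 0.132 = 0.293.
P(Sensor=S3) = 0.118 + 0.060 + 0.073 = 0.251.
P(Sensor=S4) = 0.055 + 0.046 + 0.110 = 0.211.
P(Sensor ∈ {S2, S3, S4}) = 0.293 + 0.251 + 0.211 = 0.755; P(Reading=normal, Sensor ∈ {S2, S3, S4}) = 0.125 + 0.118 + 0.055 = 0.298.
P(Reading=normal | Sensor ∈ {S2, S3, S4}) = 0.298/0.755 = 0.3947.

0.3947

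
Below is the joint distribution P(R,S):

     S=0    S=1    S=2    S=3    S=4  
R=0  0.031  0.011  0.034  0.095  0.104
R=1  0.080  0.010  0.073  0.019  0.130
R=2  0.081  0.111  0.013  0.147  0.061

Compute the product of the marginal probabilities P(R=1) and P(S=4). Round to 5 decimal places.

P(R=1) = 0.080 + 0.010 + 0.073 + 0.019 + 0.130 = 0.312.
P(S=4) = 0.104 + 0.130 + 0.061 = 0.295.
Product: 0.312 × 0.295 = 0.09204.

0.09204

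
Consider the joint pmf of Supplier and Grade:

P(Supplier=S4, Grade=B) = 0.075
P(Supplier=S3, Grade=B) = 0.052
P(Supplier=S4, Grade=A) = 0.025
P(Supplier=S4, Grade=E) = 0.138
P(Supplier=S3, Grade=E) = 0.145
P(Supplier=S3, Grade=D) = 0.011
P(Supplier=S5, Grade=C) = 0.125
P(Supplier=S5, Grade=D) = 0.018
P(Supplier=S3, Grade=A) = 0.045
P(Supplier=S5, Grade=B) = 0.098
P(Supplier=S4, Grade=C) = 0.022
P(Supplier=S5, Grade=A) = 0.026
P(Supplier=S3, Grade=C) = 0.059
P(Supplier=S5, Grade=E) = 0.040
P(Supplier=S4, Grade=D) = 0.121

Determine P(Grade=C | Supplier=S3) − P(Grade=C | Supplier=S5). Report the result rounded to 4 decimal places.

-0.2181

P(Supplier=S3) = 0.045 + 0.052 + 0.059 + 0.011 + 0.145 = 0.312; P(Grade=C | Supplier=S3) = 0.059/0.312 = 0.18910.
P(Supplier=S5) = 0.026 + 0.098 + 0.125 + 0.018 + 0.040 = 0.307; P(Grade=C | Supplier=S5) = 0.125/0.307 = 0.40717.
Difference = -0.2181.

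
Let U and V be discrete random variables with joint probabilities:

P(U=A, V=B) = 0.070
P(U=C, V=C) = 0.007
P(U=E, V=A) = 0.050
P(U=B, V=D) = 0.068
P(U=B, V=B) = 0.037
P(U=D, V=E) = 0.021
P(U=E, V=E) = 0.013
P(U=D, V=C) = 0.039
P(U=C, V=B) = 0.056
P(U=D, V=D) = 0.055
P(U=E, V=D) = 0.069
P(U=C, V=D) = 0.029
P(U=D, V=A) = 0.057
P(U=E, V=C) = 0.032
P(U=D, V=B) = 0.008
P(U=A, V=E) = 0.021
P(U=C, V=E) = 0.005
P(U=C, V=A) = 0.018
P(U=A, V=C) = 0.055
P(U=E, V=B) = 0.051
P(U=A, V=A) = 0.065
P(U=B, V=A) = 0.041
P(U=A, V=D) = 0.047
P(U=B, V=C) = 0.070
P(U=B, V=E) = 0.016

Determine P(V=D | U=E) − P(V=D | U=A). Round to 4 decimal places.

P(U=E) = 0.050 + 0.051 + 0.032 + 0.069 + 0.013 = 0.215; P(V=D | U=E) = 0.069/0.215 = 0.32093.
P(U=A) = 0.065 + 0.070 + 0.055 + 0.047 + 0.021 = 0.258; P(V=D | U=A) = 0.047/0.258 = 0.18217.
Difference = 0.1388.

0.1388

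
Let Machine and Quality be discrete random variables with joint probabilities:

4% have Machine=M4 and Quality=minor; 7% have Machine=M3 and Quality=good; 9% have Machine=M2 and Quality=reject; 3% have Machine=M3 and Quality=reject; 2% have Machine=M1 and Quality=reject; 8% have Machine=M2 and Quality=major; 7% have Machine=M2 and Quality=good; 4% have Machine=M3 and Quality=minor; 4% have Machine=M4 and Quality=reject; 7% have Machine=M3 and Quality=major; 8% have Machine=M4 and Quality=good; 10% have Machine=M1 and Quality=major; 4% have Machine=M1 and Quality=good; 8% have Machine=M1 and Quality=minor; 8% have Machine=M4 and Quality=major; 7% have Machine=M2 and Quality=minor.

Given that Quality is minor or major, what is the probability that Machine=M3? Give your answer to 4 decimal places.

0.1964

P(Quality=minor) = 0.08 + 0.07 + 0.04 + 0.04 = 0.23.
P(Quality=major) = 0.10 + 0.08 + 0.07 + 0.08 = 0.33.
P(Quality ∈ {minor, major}) = 0.23 + 0.33 = 0.56; P(Machine=M3, Quality ∈ {minor, major}) = 0.04 + 0.07 = 0.11.
P(Machine=M3 | Quality ∈ {minor, major}) = 0.11/0.56 = 0.1964.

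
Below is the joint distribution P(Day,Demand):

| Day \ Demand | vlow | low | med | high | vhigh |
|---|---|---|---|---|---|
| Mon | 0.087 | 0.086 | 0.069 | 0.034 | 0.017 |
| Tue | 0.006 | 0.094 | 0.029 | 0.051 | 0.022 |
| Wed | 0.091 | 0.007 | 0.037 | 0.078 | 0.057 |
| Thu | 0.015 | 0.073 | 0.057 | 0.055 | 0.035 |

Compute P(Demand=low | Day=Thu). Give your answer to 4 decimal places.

0.3106

P(Day=Thu) = 0.015 + 0.073 + 0.057 + 0.055 + 0.035 = 0.235.
P(Demand=low | Day=Thu) = 0.073/0.235 = 0.3106.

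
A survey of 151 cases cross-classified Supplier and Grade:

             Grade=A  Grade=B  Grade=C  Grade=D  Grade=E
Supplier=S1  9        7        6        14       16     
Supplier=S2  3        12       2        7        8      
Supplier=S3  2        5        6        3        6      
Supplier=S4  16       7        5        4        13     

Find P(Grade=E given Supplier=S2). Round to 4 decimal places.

Total with Supplier=S2: 3 + 12 + 2 + 7 + 8 = 32.
P(Grade=E | Supplier=S2) = 8/32 = 0.2500.

0.2500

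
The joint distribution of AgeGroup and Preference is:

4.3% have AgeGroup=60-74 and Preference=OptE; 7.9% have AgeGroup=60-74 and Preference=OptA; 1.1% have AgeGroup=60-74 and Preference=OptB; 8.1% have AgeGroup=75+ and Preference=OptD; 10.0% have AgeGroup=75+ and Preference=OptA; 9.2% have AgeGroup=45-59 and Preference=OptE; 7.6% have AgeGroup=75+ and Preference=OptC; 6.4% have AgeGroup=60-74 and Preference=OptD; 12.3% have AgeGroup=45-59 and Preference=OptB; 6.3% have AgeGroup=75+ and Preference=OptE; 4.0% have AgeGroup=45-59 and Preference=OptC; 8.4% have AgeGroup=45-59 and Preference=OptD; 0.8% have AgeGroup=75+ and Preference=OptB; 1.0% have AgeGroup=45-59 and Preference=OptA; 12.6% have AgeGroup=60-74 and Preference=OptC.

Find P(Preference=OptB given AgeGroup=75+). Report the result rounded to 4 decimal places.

0.0244

P(AgeGroup=75+) = 0.100 + 0.008 + 0.076 + 0.081 + 0.063 = 0.328.
P(Preference=OptB | AgeGroup=75+) = 0.008/0.328 = 0.0244.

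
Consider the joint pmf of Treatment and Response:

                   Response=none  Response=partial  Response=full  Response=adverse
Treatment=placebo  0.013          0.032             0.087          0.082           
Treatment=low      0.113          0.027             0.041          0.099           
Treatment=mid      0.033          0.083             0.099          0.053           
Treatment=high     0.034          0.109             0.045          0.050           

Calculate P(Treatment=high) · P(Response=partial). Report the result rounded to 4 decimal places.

0.0597

P(Treatment=high) = 0.034 + 0.109 + 0.045 + 0.050 = 0.238.
P(Response=partial) = 0.032 + 0.027 + 0.083 + 0.109 = 0.251.
Product: 0.238 × 0.251 = 0.0597.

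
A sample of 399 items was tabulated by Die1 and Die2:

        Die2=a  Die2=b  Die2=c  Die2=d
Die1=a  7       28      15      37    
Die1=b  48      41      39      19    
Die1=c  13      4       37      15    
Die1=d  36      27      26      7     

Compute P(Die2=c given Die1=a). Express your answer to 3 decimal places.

0.172

Total with Die1=a: 7 + 28 + 15 + 37 = 87.
P(Die2=c | Die1=a) = 15/87 = 0.172.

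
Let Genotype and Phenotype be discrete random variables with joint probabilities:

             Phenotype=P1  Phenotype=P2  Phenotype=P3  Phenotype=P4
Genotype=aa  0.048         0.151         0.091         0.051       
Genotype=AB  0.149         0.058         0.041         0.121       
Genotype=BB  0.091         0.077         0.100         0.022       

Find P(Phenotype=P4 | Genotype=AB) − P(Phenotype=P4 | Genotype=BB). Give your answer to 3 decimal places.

P(Genotype=AB) = 0.149 + 0.058 + 0.041 + 0.121 = 0.369; P(Phenotype=P4 | Genotype=AB) = 0.121/0.369 = 0.3279.
P(Genotype=BB) = 0.091 + 0.077 + 0.100 + 0.022 = 0.290; P(Phenotype=P4 | Genotype=BB) = 0.022/0.290 = 0.0759.
Difference = 0.252.

0.252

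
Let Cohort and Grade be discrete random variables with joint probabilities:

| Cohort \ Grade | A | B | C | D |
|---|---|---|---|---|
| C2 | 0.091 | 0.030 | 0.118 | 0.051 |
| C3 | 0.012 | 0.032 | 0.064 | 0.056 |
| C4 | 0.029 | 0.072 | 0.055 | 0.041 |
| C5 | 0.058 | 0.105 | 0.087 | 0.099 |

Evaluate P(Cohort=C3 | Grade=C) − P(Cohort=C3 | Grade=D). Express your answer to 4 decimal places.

-0.0292

P(Grade=C) = 0.118 + 0.064 + 0.055 + 0.087 = 0.324; P(Cohort=C3 | Grade=C) = 0.064/0.324 = 0.19753.
P(Grade=D) = 0.051 + 0.056 + 0.041 + 0.099 = 0.247; P(Cohort=C3 | Grade=D) = 0.056/0.247 = 0.22672.
Difference = -0.0292.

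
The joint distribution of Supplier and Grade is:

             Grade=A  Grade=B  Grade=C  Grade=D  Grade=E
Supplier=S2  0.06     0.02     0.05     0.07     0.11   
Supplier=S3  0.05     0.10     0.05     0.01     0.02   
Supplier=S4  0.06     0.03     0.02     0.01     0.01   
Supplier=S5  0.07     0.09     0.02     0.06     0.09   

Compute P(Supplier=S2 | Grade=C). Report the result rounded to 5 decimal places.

P(Grade=C) = 0.05 + 0.05 + 0.02 + 0.02 = 0.14.
P(Supplier=S2 | Grade=C) = 0.05/0.14 = 0.35714.

0.35714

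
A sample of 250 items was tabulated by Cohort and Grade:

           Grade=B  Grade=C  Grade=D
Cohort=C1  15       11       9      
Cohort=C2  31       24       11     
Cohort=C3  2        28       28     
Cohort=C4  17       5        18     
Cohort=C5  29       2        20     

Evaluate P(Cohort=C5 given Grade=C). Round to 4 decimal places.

Total with Grade=C: 11 + 24 + 28 + 5 + 2 = 70.
P(Cohort=C5 | Grade=C) = 2/70 = 0.0286.

0.0286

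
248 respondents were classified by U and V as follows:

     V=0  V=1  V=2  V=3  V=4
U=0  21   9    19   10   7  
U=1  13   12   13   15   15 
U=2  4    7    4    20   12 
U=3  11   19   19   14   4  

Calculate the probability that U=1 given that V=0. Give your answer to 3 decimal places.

0.265

Total with V=0: 21 + 13 + 4 + 11 = 49.
P(U=1 | V=0) = 13/49 = 0.265.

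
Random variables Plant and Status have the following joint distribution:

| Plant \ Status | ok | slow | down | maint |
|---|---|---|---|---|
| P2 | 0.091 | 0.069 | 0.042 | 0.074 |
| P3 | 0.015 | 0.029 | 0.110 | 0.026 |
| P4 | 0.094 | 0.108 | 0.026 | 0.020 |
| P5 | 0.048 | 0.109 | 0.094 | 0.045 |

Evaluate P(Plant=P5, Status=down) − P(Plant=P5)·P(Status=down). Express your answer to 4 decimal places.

P(Plant=P5) = 0.048 + 0.109 + 0.094 + 0.045 = 0.296.
P(Status=down) = 0.042 + 0.110 + 0.026 + 0.094 = 0.272.
P(Plant=P5, Status=down) − P(Plant=P5)P(Status=down) = 0.094 − 0.296×0.272 = 0.0135.

0.0135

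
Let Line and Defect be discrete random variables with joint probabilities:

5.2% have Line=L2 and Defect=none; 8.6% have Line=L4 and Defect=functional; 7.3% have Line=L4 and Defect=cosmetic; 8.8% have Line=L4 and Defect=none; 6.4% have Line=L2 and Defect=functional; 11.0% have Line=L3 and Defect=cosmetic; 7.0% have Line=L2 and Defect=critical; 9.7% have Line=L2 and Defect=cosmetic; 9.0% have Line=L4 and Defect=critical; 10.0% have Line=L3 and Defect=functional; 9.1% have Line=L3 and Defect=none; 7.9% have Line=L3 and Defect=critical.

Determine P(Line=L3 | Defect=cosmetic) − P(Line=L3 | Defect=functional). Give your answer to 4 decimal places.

P(Defect=cosmetic) = 0.097 + 0.110 + 0.073 = 0.280; P(Line=L3 | Defect=cosmetic) = 0.110/0.280 = 0.39286.
P(Defect=functional) = 0.064 + 0.100 + 0.086 = 0.250; P(Line=L3 | Defect=functional) = 0.100/0.250 = 0.40000.
Difference = -0.0071.

-0.0071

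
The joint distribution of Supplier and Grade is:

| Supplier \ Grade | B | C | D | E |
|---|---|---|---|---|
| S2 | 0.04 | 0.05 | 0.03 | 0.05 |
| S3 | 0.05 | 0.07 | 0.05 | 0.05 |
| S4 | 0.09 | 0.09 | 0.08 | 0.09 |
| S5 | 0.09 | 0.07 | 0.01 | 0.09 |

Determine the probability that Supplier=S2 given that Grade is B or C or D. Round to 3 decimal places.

0.167

P(Grade=B) = 0.04 + 0.05 + 0.09 + 0.09 = 0.27.
P(Grade=C) = 0.05 + 0.07 + 0.09 + 0.07 = 0.28.
P(Grade=D) = 0.03 + 0.05 + 0.08 + 0.01 = 0.17.
P(Grade ∈ {B, C, D}) = 0.27 + 0.28 + 0.17 = 0.72; P(Supplier=S2, Grade ∈ {B, C, D}) = 0.04 + 0.05 + 0.03 = 0.12.
P(Supplier=S2 | Grade ∈ {B, C, D}) = 0.12/0.72 = 0.167.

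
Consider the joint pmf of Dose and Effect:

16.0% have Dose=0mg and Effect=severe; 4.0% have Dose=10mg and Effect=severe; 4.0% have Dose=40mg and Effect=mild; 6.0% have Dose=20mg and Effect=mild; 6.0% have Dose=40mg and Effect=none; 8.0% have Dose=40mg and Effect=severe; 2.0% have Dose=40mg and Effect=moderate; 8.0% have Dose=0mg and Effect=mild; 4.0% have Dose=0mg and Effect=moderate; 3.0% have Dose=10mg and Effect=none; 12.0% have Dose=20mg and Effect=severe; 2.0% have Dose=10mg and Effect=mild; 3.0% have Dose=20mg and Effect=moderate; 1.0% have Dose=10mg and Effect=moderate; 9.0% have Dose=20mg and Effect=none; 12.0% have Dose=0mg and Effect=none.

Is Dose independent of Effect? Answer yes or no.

yes

Every cell satisfies P(Dose,Effect) = P(Dose)·P(Effect). For instance P(Dose=40mg) = 0.200, P(Effect=severe) = 0.400, and 0.200×0.400 = 0.080 matches the joint entry. So Dose and Effect are independent.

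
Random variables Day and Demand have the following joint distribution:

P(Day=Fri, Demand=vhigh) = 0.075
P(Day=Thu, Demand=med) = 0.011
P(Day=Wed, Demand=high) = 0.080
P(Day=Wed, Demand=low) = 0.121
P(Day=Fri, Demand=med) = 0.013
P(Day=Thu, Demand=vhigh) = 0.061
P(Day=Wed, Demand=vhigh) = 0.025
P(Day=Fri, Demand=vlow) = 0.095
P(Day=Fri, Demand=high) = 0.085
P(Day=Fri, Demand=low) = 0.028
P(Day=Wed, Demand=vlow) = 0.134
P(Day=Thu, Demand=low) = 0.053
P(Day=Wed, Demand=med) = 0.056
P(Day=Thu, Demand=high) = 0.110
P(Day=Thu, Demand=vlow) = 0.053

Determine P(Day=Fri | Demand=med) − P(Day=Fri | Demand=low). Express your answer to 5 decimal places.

0.02389

P(Demand=med) = 0.056 + 0.011 + 0.013 = 0.080; P(Day=Fri | Demand=med) = 0.013/0.080 = 0.162500.
P(Demand=low) = 0.121 + 0.053 + 0.028 = 0.202; P(Day=Fri | Demand=low) = 0.028/0.202 = 0.138614.
Difference = 0.02389.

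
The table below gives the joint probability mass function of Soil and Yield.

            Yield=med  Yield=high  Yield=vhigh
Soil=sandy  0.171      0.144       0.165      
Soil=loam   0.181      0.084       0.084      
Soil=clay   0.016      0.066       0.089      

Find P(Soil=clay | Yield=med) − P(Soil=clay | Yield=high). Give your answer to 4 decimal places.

P(Yield=med) = 0.171 + 0.181 + 0.016 = 0.368; P(Soil=clay | Yield=med) = 0.016/0.368 = 0.04348.
P(Yield=high) = 0.144 + 0.084 + 0.066 = 0.294; P(Soil=clay | Yield=high) = 0.066/0.294 = 0.22449.
Difference = -0.1810.

-0.1810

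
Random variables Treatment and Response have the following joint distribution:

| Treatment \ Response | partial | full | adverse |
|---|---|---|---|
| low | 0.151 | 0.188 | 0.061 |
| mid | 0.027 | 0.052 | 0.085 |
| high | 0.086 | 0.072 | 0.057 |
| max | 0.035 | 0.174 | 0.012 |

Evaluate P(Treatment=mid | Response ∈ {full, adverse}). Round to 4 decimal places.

0.1954

P(Response=full) = 0.188 + 0.052 + 0.072 + 0.174 = 0.486.
P(Response=adverse) = 0.061 + 0.085 + 0.057 + 0.012 = 0.215.
P(Response ∈ {full, adverse}) = 0.486 + 0.215 = 0.701; P(Treatment=mid, Response ∈ {full, adverse}) = 0.052 + 0.085 = 0.137.
P(Treatment=mid | Response ∈ {full, adverse}) = 0.137/0.701 = 0.1954.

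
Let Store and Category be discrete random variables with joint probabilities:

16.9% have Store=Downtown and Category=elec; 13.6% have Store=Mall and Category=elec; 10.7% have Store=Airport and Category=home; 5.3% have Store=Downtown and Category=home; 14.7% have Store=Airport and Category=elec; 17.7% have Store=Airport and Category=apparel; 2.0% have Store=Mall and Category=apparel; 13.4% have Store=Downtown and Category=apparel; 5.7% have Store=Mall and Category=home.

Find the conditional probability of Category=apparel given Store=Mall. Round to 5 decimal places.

P(Store=Mall) = 0.020 + 0.136 + 0.057 = 0.213.
P(Category=apparel | Store=Mall) = 0.020/0.213 = 0.09390.

0.09390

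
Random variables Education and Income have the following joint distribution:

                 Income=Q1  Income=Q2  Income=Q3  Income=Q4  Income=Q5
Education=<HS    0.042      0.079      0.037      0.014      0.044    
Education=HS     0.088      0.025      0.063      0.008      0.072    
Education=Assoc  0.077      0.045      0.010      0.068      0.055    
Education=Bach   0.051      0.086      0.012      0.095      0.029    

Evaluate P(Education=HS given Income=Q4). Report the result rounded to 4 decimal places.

0.0432

P(Income=Q4) = 0.014 + 0.008 + 0.068 + 0.095 = 0.185.
P(Education=HS | Income=Q4) = 0.008/0.185 = 0.0432.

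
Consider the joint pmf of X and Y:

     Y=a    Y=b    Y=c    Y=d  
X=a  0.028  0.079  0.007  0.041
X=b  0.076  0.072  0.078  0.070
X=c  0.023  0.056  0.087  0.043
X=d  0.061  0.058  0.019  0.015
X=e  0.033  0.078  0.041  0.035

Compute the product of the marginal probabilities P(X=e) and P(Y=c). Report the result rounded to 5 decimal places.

0.04338

P(X=e) = 0.033 + 0.078 + 0.041 + 0.035 = 0.187.
P(Y=c) = 0.007 + 0.078 + 0.087 + 0.019 + 0.041 = 0.232.
Product: 0.187 × 0.232 = 0.04338.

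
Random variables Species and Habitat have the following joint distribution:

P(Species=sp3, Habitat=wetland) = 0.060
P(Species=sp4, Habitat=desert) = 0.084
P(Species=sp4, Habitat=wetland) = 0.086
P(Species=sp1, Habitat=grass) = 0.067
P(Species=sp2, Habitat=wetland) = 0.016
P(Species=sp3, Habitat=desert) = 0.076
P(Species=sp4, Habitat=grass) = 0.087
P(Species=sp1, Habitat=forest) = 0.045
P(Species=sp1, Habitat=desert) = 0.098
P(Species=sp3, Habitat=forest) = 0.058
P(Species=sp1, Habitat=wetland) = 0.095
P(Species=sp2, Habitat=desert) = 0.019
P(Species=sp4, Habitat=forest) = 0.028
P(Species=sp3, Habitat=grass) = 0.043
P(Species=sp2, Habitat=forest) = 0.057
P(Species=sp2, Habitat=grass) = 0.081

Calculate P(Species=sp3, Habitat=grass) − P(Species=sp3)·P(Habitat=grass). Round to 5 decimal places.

P(Species=sp3) = 0.058 + 0.043 + 0.060 + 0.076 = 0.237.
P(Habitat=grass) = 0.067 + 0.081 + 0.043 + 0.087 = 0.278.
P(Species=sp3, Habitat=grass) − P(Species=sp3)P(Habitat=grass) = 0.043 − 0.237×0.278 = -0.02289.

-0.02289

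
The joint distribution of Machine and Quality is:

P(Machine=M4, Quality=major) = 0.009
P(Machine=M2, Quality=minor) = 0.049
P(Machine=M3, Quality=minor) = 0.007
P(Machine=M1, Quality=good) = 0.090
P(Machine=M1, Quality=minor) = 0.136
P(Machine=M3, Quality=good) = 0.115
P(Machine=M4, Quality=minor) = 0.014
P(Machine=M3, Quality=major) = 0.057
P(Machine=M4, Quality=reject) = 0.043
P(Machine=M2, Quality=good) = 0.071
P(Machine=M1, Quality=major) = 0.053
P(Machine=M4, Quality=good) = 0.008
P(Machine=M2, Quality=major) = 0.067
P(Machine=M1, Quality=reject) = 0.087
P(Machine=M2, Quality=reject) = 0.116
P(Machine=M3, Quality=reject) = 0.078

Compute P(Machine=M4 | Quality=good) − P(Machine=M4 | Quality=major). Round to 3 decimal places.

-0.020

P(Quality=good) = 0.090 + 0.071 + 0.115 + 0.008 = 0.284; P(Machine=M4 | Quality=good) = 0.008/0.284 = 0.0282.
P(Quality=major) = 0.053 + 0.067 + 0.057 + 0.009 = 0.186; P(Machine=M4 | Quality=major) = 0.009/0.186 = 0.0484.
Difference = -0.020.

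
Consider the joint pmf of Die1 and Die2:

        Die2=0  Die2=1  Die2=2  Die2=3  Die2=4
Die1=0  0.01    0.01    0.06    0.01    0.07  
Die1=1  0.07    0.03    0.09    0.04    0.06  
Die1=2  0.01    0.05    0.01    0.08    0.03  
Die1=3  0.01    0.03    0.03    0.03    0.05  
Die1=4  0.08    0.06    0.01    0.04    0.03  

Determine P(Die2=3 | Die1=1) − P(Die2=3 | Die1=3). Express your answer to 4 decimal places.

P(Die1=1) = 0.07 + 0.03 + 0.09 + 0.04 + 0.06 = 0.29; P(Die2=3 | Die1=1) = 0.04/0.29 = 0.13793.
P(Die1=3) = 0.01 + 0.03 + 0.03 + 0.03 + 0.05 = 0.15; P(Die2=3 | Die1=3) = 0.03/0.15 = 0.20000.
Difference = -0.0621.

-0.0621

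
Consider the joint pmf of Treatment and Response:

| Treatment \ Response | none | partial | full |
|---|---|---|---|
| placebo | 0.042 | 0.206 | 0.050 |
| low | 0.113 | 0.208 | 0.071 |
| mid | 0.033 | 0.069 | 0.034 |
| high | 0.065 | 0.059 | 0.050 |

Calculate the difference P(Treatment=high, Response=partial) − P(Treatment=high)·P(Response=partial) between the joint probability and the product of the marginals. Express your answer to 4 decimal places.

P(Treatment=high) = 0.065 + 0.059 + 0.050 = 0.174.
P(Response=partial) = 0.206 + 0.208 + 0.069 + 0.059 = 0.542.
P(Treatment=high, Response=partial) − P(Treatment=high)P(Response=partial) = 0.059 − 0.174×0.542 = -0.0353.

-0.0353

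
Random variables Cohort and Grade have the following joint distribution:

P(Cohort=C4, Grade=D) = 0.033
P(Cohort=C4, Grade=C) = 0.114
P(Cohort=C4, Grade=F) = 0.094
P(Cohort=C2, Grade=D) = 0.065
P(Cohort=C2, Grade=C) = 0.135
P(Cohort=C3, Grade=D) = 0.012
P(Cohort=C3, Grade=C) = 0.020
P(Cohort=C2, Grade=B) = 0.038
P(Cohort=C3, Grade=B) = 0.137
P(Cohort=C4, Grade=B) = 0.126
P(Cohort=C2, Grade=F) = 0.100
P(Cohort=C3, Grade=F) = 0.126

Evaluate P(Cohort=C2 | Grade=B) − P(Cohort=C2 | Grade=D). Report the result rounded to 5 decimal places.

-0.46466

P(Grade=B) = 0.038 + 0.137 + 0.126 = 0.301; P(Cohort=C2 | Grade=B) = 0.038/0.301 = 0.126246.
P(Grade=D) = 0.065 + 0.012 + 0.033 = 0.110; P(Cohort=C2 | Grade=D) = 0.065/0.110 = 0.590909.
Difference = -0.46466.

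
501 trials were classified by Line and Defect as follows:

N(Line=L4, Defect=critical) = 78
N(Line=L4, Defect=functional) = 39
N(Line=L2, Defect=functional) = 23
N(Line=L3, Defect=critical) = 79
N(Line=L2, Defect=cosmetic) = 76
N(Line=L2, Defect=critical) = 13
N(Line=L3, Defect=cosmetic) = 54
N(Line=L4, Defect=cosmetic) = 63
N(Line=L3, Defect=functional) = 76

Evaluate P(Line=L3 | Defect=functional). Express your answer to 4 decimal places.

0.5507

Total with Defect=functional: 23 + 76 + 39 = 138.
P(Line=L3 | Defect=functional) = 76/138 = 0.5507.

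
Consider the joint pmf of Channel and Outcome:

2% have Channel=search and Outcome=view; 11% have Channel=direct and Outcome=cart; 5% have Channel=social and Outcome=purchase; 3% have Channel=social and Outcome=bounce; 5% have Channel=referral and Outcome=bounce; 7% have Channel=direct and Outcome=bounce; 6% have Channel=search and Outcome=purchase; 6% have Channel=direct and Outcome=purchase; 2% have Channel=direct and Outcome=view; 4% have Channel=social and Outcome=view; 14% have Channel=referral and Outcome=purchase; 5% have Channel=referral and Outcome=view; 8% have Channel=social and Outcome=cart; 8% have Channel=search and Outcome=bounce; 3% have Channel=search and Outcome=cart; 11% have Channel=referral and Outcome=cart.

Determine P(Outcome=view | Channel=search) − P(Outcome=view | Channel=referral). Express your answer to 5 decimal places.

P(Channel=search) = 0.08 + 0.02 + 0.03 + 0.06 = 0.19; P(Outcome=view | Channel=search) = 0.02/0.19 = 0.105263.
P(Channel=referral) = 0.05 + 0.05 + 0.11 + 0.14 = 0.35; P(Outcome=view | Channel=referral) = 0.05/0.35 = 0.142857.
Difference = -0.03759.

-0.03759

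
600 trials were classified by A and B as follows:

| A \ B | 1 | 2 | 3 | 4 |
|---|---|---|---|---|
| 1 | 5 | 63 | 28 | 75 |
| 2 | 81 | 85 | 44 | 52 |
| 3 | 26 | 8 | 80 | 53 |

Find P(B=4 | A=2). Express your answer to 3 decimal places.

Total with A=2: 81 + 85 + 44 + 52 = 262.
P(B=4 | A=2) = 52/262 = 0.198.

0.198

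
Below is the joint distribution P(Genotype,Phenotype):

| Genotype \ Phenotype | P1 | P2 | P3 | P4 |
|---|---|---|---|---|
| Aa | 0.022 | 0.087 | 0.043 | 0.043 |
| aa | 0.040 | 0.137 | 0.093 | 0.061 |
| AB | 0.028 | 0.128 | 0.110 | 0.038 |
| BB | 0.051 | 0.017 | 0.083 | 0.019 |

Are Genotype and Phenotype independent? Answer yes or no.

no

P(Genotype=BB) = 0.170 and P(Phenotype=P2) = 0.369, so their product is 0.06273, but P(Genotype=BB, Phenotype=P2) = 0.017. Since these differ, Genotype and Phenotype are not independent.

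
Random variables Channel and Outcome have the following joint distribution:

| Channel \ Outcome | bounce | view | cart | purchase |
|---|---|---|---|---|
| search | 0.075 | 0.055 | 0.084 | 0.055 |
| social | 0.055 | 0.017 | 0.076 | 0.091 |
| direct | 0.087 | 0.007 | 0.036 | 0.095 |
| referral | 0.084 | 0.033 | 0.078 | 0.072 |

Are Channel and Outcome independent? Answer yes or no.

P(Channel=search) = 0.269 and P(Outcome=purchase) = 0.313, so their product is 0.08420, but P(Channel=search, Outcome=purchase) = 0.055. Since these differ, Channel and Outcome are not independent.

no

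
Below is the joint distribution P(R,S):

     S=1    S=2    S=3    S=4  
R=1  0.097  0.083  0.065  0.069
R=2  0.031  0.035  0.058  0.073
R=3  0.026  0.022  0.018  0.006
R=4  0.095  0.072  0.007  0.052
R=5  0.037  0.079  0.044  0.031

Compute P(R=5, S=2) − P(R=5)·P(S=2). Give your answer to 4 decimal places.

P(R=5) = 0.037 + 0.079 + 0.044 + 0.031 = 0.191.
P(S=2) = 0.083 + 0.035 + 0.022 + 0.072 + 0.079 = 0.291.
P(R=5, S=2) − P(R=5)P(S=2) = 0.079 − 0.191×0.291 = 0.0234.

0.0234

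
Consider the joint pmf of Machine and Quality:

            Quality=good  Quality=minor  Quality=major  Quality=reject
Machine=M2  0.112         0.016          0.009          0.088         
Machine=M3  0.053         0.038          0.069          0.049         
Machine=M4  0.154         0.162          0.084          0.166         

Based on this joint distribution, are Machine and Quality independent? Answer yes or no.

P(Machine=M2) = 0.225 and P(Quality=good) = 0.319, so their product is 0.07178, but P(Machine=M2, Quality=good) = 0.112. Since these differ, Machine and Quality are not independent.

no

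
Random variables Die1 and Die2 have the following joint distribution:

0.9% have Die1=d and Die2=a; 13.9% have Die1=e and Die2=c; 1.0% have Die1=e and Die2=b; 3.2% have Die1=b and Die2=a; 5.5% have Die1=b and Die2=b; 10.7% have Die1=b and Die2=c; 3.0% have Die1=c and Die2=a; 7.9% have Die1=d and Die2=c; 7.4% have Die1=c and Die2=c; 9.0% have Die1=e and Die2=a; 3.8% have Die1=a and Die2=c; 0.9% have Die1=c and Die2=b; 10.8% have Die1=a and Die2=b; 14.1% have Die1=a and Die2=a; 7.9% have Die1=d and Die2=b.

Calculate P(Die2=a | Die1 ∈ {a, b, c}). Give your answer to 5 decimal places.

0.34175

P(Die1=a) = 0.141 + 0.108 + 0.038 = 0.287.
P(Die1=b) = 0.032 + 0.055 + 0.107 = 0.194.
P(Die1=c) = 0.030 + 0.009 + 0.074 = 0.113.
P(Die1 ∈ {a, b, c}) = 0.287 + 0.194 + 0.113 = 0.594; P(Die2=a, Die1 ∈ {a, b, c}) = 0.141 + 0.032 + 0.030 = 0.203.
P(Die2=a | Die1 ∈ {a, b, c}) = 0.203/0.594 = 0.34175.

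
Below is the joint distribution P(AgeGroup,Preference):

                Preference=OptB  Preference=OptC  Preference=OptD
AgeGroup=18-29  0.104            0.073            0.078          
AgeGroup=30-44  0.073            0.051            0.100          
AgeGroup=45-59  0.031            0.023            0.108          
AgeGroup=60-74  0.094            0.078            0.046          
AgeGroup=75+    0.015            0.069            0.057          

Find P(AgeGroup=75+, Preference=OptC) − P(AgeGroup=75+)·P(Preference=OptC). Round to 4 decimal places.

P(AgeGroup=75+) = 0.015 + 0.069 + 0.057 = 0.141.
P(Preference=OptC) = 0.073 + 0.051 + 0.023 + 0.078 + 0.069 = 0.294.
P(AgeGroup=75+, Preference=OptC) − P(AgeGroup=75+)P(Preference=OptC) = 0.069 − 0.141×0.294 = 0.0275.

0.0275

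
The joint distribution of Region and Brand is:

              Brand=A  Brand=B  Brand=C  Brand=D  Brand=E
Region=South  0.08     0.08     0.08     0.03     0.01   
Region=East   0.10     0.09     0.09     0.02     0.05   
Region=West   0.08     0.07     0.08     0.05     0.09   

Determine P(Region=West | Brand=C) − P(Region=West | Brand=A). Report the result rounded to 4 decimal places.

0.0123

P(Brand=C) = 0.08 + 0.09 + 0.08 = 0.25; P(Region=West | Brand=C) = 0.08/0.25 = 0.32000.
P(Brand=A) = 0.08 + 0.10 + 0.08 = 0.26; P(Region=West | Brand=A) = 0.08/0.26 = 0.30769.
Difference = 0.0123.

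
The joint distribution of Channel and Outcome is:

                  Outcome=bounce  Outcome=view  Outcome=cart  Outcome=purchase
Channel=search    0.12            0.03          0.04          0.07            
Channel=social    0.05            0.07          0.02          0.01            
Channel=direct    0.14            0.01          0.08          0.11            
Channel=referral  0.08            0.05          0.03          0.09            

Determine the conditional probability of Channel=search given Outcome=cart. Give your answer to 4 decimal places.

P(Outcome=cart) = 0.04 + 0.02 + 0.08 + 0.03 = 0.17.
P(Channel=search | Outcome=cart) = 0.04/0.17 = 0.2353.

0.2353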